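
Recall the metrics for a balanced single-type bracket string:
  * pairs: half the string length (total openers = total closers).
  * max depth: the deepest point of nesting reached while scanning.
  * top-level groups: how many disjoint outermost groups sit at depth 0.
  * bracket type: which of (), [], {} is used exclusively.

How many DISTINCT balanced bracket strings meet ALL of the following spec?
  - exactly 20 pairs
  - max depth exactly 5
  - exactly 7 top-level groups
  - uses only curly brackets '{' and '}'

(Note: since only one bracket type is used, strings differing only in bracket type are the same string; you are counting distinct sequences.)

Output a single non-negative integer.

Answer: 37790018

Derivation:
Spec: pairs=20 depth=5 groups=7
Count(depth <= 5) = 88803176
Count(depth <= 4) = 51013158
Count(depth == 5) = 88803176 - 51013158 = 37790018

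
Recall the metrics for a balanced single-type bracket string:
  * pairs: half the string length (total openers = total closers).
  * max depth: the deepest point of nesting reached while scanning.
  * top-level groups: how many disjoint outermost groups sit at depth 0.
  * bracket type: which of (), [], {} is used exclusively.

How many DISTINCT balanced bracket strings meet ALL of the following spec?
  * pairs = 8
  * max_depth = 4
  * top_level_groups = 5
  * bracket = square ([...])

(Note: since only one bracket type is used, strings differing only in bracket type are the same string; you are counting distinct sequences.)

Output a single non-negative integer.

Answer: 5

Derivation:
Spec: pairs=8 depth=4 groups=5
Count(depth <= 4) = 75
Count(depth <= 3) = 70
Count(depth == 4) = 75 - 70 = 5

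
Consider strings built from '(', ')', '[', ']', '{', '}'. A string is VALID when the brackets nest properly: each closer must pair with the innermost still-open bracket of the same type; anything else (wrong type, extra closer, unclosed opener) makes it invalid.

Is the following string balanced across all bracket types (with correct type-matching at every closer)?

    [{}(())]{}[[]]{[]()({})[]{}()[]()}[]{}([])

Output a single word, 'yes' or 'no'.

Answer: yes

Derivation:
pos 0: push '['; stack = [
pos 1: push '{'; stack = [{
pos 2: '}' matches '{'; pop; stack = [
pos 3: push '('; stack = [(
pos 4: push '('; stack = [((
pos 5: ')' matches '('; pop; stack = [(
pos 6: ')' matches '('; pop; stack = [
pos 7: ']' matches '['; pop; stack = (empty)
pos 8: push '{'; stack = {
pos 9: '}' matches '{'; pop; stack = (empty)
pos 10: push '['; stack = [
pos 11: push '['; stack = [[
pos 12: ']' matches '['; pop; stack = [
pos 13: ']' matches '['; pop; stack = (empty)
pos 14: push '{'; stack = {
pos 15: push '['; stack = {[
pos 16: ']' matches '['; pop; stack = {
pos 17: push '('; stack = {(
pos 18: ')' matches '('; pop; stack = {
pos 19: push '('; stack = {(
pos 20: push '{'; stack = {({
pos 21: '}' matches '{'; pop; stack = {(
pos 22: ')' matches '('; pop; stack = {
pos 23: push '['; stack = {[
pos 24: ']' matches '['; pop; stack = {
pos 25: push '{'; stack = {{
pos 26: '}' matches '{'; pop; stack = {
pos 27: push '('; stack = {(
pos 28: ')' matches '('; pop; stack = {
pos 29: push '['; stack = {[
pos 30: ']' matches '['; pop; stack = {
pos 31: push '('; stack = {(
pos 32: ')' matches '('; pop; stack = {
pos 33: '}' matches '{'; pop; stack = (empty)
pos 34: push '['; stack = [
pos 35: ']' matches '['; pop; stack = (empty)
pos 36: push '{'; stack = {
pos 37: '}' matches '{'; pop; stack = (empty)
pos 38: push '('; stack = (
pos 39: push '['; stack = ([
pos 40: ']' matches '['; pop; stack = (
pos 41: ')' matches '('; pop; stack = (empty)
end: stack empty → VALID
Verdict: properly nested → yes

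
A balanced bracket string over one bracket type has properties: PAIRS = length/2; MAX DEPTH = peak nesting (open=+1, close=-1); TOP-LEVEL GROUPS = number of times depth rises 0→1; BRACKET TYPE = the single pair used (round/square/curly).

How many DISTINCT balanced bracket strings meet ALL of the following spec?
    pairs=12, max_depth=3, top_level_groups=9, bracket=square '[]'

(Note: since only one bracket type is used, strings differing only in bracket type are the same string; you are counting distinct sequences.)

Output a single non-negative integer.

Answer: 99

Derivation:
Spec: pairs=12 depth=3 groups=9
Count(depth <= 3) = 264
Count(depth <= 2) = 165
Count(depth == 3) = 264 - 165 = 99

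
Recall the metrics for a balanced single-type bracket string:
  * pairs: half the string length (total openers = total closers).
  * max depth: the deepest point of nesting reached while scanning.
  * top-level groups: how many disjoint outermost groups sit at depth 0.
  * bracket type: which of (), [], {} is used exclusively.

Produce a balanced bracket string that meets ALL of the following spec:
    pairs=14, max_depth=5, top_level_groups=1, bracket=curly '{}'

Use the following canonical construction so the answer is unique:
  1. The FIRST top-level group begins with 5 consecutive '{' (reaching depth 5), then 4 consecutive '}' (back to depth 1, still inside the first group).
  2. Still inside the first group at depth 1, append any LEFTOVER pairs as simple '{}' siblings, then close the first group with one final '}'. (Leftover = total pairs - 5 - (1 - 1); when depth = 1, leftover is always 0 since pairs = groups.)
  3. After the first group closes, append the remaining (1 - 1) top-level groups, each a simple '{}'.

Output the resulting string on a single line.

Answer: {{{{{}}}}{}{}{}{}{}{}{}{}{}}

Derivation:
Spec: pairs=14 depth=5 groups=1
Leftover pairs = 14 - 5 - (1-1) = 9
First group: deep chain of depth 5 + 9 sibling pairs
Remaining 0 groups: simple '{}' each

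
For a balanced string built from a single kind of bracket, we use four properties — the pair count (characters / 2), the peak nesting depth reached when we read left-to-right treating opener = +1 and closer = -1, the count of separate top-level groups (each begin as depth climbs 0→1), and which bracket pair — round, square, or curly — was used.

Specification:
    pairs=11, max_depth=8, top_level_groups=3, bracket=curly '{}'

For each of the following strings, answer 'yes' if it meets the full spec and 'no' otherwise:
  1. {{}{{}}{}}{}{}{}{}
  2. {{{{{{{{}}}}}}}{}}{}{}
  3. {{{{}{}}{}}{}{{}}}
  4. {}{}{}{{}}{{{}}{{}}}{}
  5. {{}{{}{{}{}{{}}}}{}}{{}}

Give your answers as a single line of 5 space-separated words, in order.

String 1 '{{}{{}}{}}{}{}{}{}': depth seq [1 2 1 2 3 2 1 2 1 0 1 0 1 0 1 0 1 0]
  -> pairs=9 depth=3 groups=5 -> no
String 2 '{{{{{{{{}}}}}}}{}}{}{}': depth seq [1 2 3 4 5 6 7 8 7 6 5 4 3 2 1 2 1 0 1 0 1 0]
  -> pairs=11 depth=8 groups=3 -> yes
String 3 '{{{{}{}}{}}{}{{}}}': depth seq [1 2 3 4 3 4 3 2 3 2 1 2 1 2 3 2 1 0]
  -> pairs=9 depth=4 groups=1 -> no
String 4 '{}{}{}{{}}{{{}}{{}}}{}': depth seq [1 0 1 0 1 0 1 2 1 0 1 2 3 2 1 2 3 2 1 0 1 0]
  -> pairs=11 depth=3 groups=6 -> no
String 5 '{{}{{}{{}{}{{}}}}{}}{{}}': depth seq [1 2 1 2 3 2 3 4 3 4 3 4 5 4 3 2 1 2 1 0 1 2 1 0]
  -> pairs=12 depth=5 groups=2 -> no

Answer: no yes no no no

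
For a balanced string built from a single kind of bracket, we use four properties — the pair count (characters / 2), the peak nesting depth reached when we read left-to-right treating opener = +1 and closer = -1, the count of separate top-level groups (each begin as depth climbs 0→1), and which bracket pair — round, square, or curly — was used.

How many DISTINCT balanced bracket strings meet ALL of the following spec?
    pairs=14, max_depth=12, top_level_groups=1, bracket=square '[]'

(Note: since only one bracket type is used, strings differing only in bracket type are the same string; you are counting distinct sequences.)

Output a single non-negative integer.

Spec: pairs=14 depth=12 groups=1
Count(depth <= 12) = 742876
Count(depth <= 11) = 742626
Count(depth == 12) = 742876 - 742626 = 250

Answer: 250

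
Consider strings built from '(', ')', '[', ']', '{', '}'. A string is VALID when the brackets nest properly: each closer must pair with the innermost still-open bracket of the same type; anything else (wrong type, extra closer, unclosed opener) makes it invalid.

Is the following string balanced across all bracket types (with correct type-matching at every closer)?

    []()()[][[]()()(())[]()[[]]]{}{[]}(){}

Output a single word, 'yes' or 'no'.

Answer: yes

Derivation:
pos 0: push '['; stack = [
pos 1: ']' matches '['; pop; stack = (empty)
pos 2: push '('; stack = (
pos 3: ')' matches '('; pop; stack = (empty)
pos 4: push '('; stack = (
pos 5: ')' matches '('; pop; stack = (empty)
pos 6: push '['; stack = [
pos 7: ']' matches '['; pop; stack = (empty)
pos 8: push '['; stack = [
pos 9: push '['; stack = [[
pos 10: ']' matches '['; pop; stack = [
pos 11: push '('; stack = [(
pos 12: ')' matches '('; pop; stack = [
pos 13: push '('; stack = [(
pos 14: ')' matches '('; pop; stack = [
pos 15: push '('; stack = [(
pos 16: push '('; stack = [((
pos 17: ')' matches '('; pop; stack = [(
pos 18: ')' matches '('; pop; stack = [
pos 19: push '['; stack = [[
pos 20: ']' matches '['; pop; stack = [
pos 21: push '('; stack = [(
pos 22: ')' matches '('; pop; stack = [
pos 23: push '['; stack = [[
pos 24: push '['; stack = [[[
pos 25: ']' matches '['; pop; stack = [[
pos 26: ']' matches '['; pop; stack = [
pos 27: ']' matches '['; pop; stack = (empty)
pos 28: push '{'; stack = {
pos 29: '}' matches '{'; pop; stack = (empty)
pos 30: push '{'; stack = {
pos 31: push '['; stack = {[
pos 32: ']' matches '['; pop; stack = {
pos 33: '}' matches '{'; pop; stack = (empty)
pos 34: push '('; stack = (
pos 35: ')' matches '('; pop; stack = (empty)
pos 36: push '{'; stack = {
pos 37: '}' matches '{'; pop; stack = (empty)
end: stack empty → VALID
Verdict: properly nested → yes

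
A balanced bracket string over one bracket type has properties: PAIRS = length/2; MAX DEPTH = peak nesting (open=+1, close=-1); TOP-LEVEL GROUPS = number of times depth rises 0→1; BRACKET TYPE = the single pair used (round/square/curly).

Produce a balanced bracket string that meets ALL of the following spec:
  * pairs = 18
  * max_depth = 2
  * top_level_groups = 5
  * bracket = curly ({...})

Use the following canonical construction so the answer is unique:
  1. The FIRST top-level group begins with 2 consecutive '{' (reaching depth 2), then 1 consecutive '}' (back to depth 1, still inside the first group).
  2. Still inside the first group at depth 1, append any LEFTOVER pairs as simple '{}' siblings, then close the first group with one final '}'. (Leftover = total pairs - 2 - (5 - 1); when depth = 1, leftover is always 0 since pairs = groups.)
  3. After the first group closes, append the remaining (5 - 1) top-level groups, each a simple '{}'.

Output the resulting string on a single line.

Spec: pairs=18 depth=2 groups=5
Leftover pairs = 18 - 2 - (5-1) = 12
First group: deep chain of depth 2 + 12 sibling pairs
Remaining 4 groups: simple '{}' each

Answer: {{}{}{}{}{}{}{}{}{}{}{}{}{}}{}{}{}{}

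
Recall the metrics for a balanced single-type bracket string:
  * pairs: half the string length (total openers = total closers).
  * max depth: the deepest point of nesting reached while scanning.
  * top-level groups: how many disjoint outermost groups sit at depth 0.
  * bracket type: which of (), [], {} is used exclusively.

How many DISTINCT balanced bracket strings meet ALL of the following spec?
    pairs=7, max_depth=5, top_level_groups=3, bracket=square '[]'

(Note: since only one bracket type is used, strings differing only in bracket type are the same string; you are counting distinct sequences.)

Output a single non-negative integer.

Answer: 3

Derivation:
Spec: pairs=7 depth=5 groups=3
Count(depth <= 5) = 90
Count(depth <= 4) = 87
Count(depth == 5) = 90 - 87 = 3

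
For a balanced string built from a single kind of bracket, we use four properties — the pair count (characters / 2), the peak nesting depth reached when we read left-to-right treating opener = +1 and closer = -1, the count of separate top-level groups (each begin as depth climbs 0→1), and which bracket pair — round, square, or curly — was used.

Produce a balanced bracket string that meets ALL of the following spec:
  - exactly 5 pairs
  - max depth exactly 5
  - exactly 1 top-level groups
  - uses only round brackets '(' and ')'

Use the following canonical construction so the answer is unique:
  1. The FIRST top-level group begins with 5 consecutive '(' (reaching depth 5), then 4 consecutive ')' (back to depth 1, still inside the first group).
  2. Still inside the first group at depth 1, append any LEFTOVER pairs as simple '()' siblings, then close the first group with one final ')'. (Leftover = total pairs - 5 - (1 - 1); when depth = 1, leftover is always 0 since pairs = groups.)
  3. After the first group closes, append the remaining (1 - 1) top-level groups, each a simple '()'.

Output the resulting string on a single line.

Answer: ((((()))))

Derivation:
Spec: pairs=5 depth=5 groups=1
Leftover pairs = 5 - 5 - (1-1) = 0
First group: deep chain of depth 5 + 0 sibling pairs
Remaining 0 groups: simple '()' each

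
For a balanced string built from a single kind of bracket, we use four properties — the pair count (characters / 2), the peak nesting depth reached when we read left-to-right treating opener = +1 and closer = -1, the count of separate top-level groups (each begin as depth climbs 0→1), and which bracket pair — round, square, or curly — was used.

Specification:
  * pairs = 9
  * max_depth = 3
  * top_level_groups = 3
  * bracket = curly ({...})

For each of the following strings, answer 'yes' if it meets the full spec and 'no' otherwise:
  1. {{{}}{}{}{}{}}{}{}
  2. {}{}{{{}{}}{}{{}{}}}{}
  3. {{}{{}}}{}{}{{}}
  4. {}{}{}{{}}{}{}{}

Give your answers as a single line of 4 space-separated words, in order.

String 1 '{{{}}{}{}{}{}}{}{}': depth seq [1 2 3 2 1 2 1 2 1 2 1 2 1 0 1 0 1 0]
  -> pairs=9 depth=3 groups=3 -> yes
String 2 '{}{}{{{}{}}{}{{}{}}}{}': depth seq [1 0 1 0 1 2 3 2 3 2 1 2 1 2 3 2 3 2 1 0 1 0]
  -> pairs=11 depth=3 groups=4 -> no
String 3 '{{}{{}}}{}{}{{}}': depth seq [1 2 1 2 3 2 1 0 1 0 1 0 1 2 1 0]
  -> pairs=8 depth=3 groups=4 -> no
String 4 '{}{}{}{{}}{}{}{}': depth seq [1 0 1 0 1 0 1 2 1 0 1 0 1 0 1 0]
  -> pairs=8 depth=2 groups=7 -> no

Answer: yes no no no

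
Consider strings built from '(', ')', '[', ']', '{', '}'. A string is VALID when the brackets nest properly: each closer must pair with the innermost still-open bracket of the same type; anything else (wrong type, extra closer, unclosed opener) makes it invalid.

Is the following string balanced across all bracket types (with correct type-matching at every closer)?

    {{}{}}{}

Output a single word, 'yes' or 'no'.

pos 0: push '{'; stack = {
pos 1: push '{'; stack = {{
pos 2: '}' matches '{'; pop; stack = {
pos 3: push '{'; stack = {{
pos 4: '}' matches '{'; pop; stack = {
pos 5: '}' matches '{'; pop; stack = (empty)
pos 6: push '{'; stack = {
pos 7: '}' matches '{'; pop; stack = (empty)
end: stack empty → VALID
Verdict: properly nested → yes

Answer: yes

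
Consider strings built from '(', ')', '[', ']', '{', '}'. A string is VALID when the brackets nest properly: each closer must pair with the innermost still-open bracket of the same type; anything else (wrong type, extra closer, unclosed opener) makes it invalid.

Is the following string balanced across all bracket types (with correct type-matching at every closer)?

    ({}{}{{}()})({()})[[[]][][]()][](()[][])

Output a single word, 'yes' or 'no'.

Answer: yes

Derivation:
pos 0: push '('; stack = (
pos 1: push '{'; stack = ({
pos 2: '}' matches '{'; pop; stack = (
pos 3: push '{'; stack = ({
pos 4: '}' matches '{'; pop; stack = (
pos 5: push '{'; stack = ({
pos 6: push '{'; stack = ({{
pos 7: '}' matches '{'; pop; stack = ({
pos 8: push '('; stack = ({(
pos 9: ')' matches '('; pop; stack = ({
pos 10: '}' matches '{'; pop; stack = (
pos 11: ')' matches '('; pop; stack = (empty)
pos 12: push '('; stack = (
pos 13: push '{'; stack = ({
pos 14: push '('; stack = ({(
pos 15: ')' matches '('; pop; stack = ({
pos 16: '}' matches '{'; pop; stack = (
pos 17: ')' matches '('; pop; stack = (empty)
pos 18: push '['; stack = [
pos 19: push '['; stack = [[
pos 20: push '['; stack = [[[
pos 21: ']' matches '['; pop; stack = [[
pos 22: ']' matches '['; pop; stack = [
pos 23: push '['; stack = [[
pos 24: ']' matches '['; pop; stack = [
pos 25: push '['; stack = [[
pos 26: ']' matches '['; pop; stack = [
pos 27: push '('; stack = [(
pos 28: ')' matches '('; pop; stack = [
pos 29: ']' matches '['; pop; stack = (empty)
pos 30: push '['; stack = [
pos 31: ']' matches '['; pop; stack = (empty)
pos 32: push '('; stack = (
pos 33: push '('; stack = ((
pos 34: ')' matches '('; pop; stack = (
pos 35: push '['; stack = ([
pos 36: ']' matches '['; pop; stack = (
pos 37: push '['; stack = ([
pos 38: ']' matches '['; pop; stack = (
pos 39: ')' matches '('; pop; stack = (empty)
end: stack empty → VALID
Verdict: properly nested → yes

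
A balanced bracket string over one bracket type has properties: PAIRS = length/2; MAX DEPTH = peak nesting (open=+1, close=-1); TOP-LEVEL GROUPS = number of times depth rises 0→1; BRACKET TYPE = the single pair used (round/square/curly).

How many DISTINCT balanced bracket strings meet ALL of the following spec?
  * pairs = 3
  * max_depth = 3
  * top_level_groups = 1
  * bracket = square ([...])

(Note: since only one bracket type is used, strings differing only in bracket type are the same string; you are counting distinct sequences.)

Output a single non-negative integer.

Answer: 1

Derivation:
Spec: pairs=3 depth=3 groups=1
Count(depth <= 3) = 2
Count(depth <= 2) = 1
Count(depth == 3) = 2 - 1 = 1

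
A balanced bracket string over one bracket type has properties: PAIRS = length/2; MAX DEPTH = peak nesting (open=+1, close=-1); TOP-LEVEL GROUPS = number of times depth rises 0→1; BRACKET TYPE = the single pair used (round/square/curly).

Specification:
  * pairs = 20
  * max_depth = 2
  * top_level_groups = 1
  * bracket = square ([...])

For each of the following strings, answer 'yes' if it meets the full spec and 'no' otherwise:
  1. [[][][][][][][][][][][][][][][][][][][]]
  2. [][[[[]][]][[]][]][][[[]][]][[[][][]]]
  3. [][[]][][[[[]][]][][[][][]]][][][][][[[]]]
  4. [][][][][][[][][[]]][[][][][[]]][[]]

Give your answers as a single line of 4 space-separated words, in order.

String 1 '[[][][][][][][][][][][][][][][][][][][]]': depth seq [1 2 1 2 1 2 1 2 1 2 1 2 1 2 1 2 1 2 1 2 1 2 1 2 1 2 1 2 1 2 1 2 1 2 1 2 1 2 1 0]
  -> pairs=20 depth=2 groups=1 -> yes
String 2 '[][[[[]][]][[]][]][][[[]][]][[[][][]]]': depth seq [1 0 1 2 3 4 3 2 3 2 1 2 3 2 1 2 1 0 1 0 1 2 3 2 1 2 1 0 1 2 3 2 3 2 3 2 1 0]
  -> pairs=19 depth=4 groups=5 -> no
String 3 '[][[]][][[[[]][]][][[][][]]][][][][][[[]]]': depth seq [1 0 1 2 1 0 1 0 1 2 3 4 3 2 3 2 1 2 1 2 3 2 3 2 3 2 1 0 1 0 1 0 1 0 1 0 1 2 3 2 1 0]
  -> pairs=21 depth=4 groups=9 -> no
String 4 '[][][][][][[][][[]]][[][][][[]]][[]]': depth seq [1 0 1 0 1 0 1 0 1 0 1 2 1 2 1 2 3 2 1 0 1 2 1 2 1 2 1 2 3 2 1 0 1 2 1 0]
  -> pairs=18 depth=3 groups=8 -> no

Answer: yes no no no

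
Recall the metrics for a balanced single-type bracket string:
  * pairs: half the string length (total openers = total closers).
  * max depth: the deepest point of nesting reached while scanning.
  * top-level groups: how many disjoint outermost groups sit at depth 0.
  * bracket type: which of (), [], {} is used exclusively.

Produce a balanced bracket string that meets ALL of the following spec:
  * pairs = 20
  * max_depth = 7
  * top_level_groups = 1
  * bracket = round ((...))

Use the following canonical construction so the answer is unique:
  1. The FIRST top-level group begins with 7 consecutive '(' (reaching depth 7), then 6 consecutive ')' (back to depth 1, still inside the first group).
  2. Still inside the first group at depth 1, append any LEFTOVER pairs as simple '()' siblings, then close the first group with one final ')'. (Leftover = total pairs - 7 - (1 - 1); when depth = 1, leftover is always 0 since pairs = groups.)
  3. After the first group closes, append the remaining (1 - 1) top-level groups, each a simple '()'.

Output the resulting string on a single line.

Spec: pairs=20 depth=7 groups=1
Leftover pairs = 20 - 7 - (1-1) = 13
First group: deep chain of depth 7 + 13 sibling pairs
Remaining 0 groups: simple '()' each

Answer: ((((((())))))()()()()()()()()()()()()())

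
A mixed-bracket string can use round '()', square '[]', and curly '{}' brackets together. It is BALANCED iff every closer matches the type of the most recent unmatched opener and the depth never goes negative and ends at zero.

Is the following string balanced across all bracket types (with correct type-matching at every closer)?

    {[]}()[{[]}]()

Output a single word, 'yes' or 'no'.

Answer: yes

Derivation:
pos 0: push '{'; stack = {
pos 1: push '['; stack = {[
pos 2: ']' matches '['; pop; stack = {
pos 3: '}' matches '{'; pop; stack = (empty)
pos 4: push '('; stack = (
pos 5: ')' matches '('; pop; stack = (empty)
pos 6: push '['; stack = [
pos 7: push '{'; stack = [{
pos 8: push '['; stack = [{[
pos 9: ']' matches '['; pop; stack = [{
pos 10: '}' matches '{'; pop; stack = [
pos 11: ']' matches '['; pop; stack = (empty)
pos 12: push '('; stack = (
pos 13: ')' matches '('; pop; stack = (empty)
end: stack empty → VALID
Verdict: properly nested → yes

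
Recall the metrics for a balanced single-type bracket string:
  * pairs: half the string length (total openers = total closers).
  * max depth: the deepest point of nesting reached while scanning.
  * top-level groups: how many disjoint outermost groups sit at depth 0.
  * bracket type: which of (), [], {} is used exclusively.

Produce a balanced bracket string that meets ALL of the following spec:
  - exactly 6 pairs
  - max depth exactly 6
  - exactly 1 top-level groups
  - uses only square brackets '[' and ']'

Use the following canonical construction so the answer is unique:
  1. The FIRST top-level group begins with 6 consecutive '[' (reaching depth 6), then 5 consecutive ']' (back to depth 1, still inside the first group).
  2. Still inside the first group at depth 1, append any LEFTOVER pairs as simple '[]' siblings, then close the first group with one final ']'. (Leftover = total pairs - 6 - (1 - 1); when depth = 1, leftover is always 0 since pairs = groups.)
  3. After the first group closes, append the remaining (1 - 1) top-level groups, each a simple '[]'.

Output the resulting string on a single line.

Answer: [[[[[[]]]]]]

Derivation:
Spec: pairs=6 depth=6 groups=1
Leftover pairs = 6 - 6 - (1-1) = 0
First group: deep chain of depth 6 + 0 sibling pairs
Remaining 0 groups: simple '[]' each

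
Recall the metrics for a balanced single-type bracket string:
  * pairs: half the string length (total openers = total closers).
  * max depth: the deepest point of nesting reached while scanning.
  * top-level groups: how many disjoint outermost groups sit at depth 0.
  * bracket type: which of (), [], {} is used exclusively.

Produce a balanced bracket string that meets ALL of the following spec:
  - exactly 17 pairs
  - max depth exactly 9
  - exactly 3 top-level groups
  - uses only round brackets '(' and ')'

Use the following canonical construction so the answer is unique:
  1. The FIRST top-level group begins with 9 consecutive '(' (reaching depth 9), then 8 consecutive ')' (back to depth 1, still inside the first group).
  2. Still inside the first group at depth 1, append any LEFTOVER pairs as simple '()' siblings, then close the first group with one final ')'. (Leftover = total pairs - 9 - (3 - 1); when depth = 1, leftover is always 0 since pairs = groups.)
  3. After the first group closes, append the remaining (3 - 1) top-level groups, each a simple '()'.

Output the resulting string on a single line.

Spec: pairs=17 depth=9 groups=3
Leftover pairs = 17 - 9 - (3-1) = 6
First group: deep chain of depth 9 + 6 sibling pairs
Remaining 2 groups: simple '()' each

Answer: ((((((((())))))))()()()()()())()()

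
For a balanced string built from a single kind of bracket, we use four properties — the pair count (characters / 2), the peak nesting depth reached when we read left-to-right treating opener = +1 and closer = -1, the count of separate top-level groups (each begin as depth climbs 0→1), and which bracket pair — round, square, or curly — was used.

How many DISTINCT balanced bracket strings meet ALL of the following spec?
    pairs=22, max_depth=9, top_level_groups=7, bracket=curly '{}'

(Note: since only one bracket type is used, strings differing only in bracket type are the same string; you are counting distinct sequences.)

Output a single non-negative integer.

Answer: 25034625

Derivation:
Spec: pairs=22 depth=9 groups=7
Count(depth <= 9) = 1762836369
Count(depth <= 8) = 1737801744
Count(depth == 9) = 1762836369 - 1737801744 = 25034625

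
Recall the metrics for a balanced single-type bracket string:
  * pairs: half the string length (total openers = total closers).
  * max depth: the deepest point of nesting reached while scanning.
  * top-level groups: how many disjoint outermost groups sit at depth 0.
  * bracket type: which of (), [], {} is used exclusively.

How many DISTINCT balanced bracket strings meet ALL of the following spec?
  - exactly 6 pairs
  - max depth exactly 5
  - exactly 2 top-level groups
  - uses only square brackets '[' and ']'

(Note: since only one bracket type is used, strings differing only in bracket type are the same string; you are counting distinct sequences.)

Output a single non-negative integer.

Answer: 2

Derivation:
Spec: pairs=6 depth=5 groups=2
Count(depth <= 5) = 42
Count(depth <= 4) = 40
Count(depth == 5) = 42 - 40 = 2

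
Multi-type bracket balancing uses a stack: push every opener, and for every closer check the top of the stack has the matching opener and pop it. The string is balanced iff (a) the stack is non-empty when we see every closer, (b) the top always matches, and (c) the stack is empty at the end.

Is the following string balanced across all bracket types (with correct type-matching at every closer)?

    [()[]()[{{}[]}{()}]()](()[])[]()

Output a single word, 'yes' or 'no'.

Answer: yes

Derivation:
pos 0: push '['; stack = [
pos 1: push '('; stack = [(
pos 2: ')' matches '('; pop; stack = [
pos 3: push '['; stack = [[
pos 4: ']' matches '['; pop; stack = [
pos 5: push '('; stack = [(
pos 6: ')' matches '('; pop; stack = [
pos 7: push '['; stack = [[
pos 8: push '{'; stack = [[{
pos 9: push '{'; stack = [[{{
pos 10: '}' matches '{'; pop; stack = [[{
pos 11: push '['; stack = [[{[
pos 12: ']' matches '['; pop; stack = [[{
pos 13: '}' matches '{'; pop; stack = [[
pos 14: push '{'; stack = [[{
pos 15: push '('; stack = [[{(
pos 16: ')' matches '('; pop; stack = [[{
pos 17: '}' matches '{'; pop; stack = [[
pos 18: ']' matches '['; pop; stack = [
pos 19: push '('; stack = [(
pos 20: ')' matches '('; pop; stack = [
pos 21: ']' matches '['; pop; stack = (empty)
pos 22: push '('; stack = (
pos 23: push '('; stack = ((
pos 24: ')' matches '('; pop; stack = (
pos 25: push '['; stack = ([
pos 26: ']' matches '['; pop; stack = (
pos 27: ')' matches '('; pop; stack = (empty)
pos 28: push '['; stack = [
pos 29: ']' matches '['; pop; stack = (empty)
pos 30: push '('; stack = (
pos 31: ')' matches '('; pop; stack = (empty)
end: stack empty → VALID
Verdict: properly nested → yes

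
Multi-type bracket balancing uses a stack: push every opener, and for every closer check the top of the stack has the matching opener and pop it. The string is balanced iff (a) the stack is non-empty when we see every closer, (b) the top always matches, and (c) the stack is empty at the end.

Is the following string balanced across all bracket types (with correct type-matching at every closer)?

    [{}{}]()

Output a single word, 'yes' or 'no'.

pos 0: push '['; stack = [
pos 1: push '{'; stack = [{
pos 2: '}' matches '{'; pop; stack = [
pos 3: push '{'; stack = [{
pos 4: '}' matches '{'; pop; stack = [
pos 5: ']' matches '['; pop; stack = (empty)
pos 6: push '('; stack = (
pos 7: ')' matches '('; pop; stack = (empty)
end: stack empty → VALID
Verdict: properly nested → yes

Answer: yes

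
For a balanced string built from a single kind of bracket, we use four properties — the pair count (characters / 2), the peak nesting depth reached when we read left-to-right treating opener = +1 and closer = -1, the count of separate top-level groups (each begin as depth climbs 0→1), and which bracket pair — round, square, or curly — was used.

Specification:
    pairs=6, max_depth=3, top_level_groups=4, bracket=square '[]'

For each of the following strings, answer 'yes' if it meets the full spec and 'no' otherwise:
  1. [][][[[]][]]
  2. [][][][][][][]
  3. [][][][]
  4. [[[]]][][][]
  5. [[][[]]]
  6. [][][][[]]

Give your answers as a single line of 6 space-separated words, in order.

String 1 '[][][[[]][]]': depth seq [1 0 1 0 1 2 3 2 1 2 1 0]
  -> pairs=6 depth=3 groups=3 -> no
String 2 '[][][][][][][]': depth seq [1 0 1 0 1 0 1 0 1 0 1 0 1 0]
  -> pairs=7 depth=1 groups=7 -> no
String 3 '[][][][]': depth seq [1 0 1 0 1 0 1 0]
  -> pairs=4 depth=1 groups=4 -> no
String 4 '[[[]]][][][]': depth seq [1 2 3 2 1 0 1 0 1 0 1 0]
  -> pairs=6 depth=3 groups=4 -> yes
String 5 '[[][[]]]': depth seq [1 2 1 2 3 2 1 0]
  -> pairs=4 depth=3 groups=1 -> no
String 6 '[][][][[]]': depth seq [1 0 1 0 1 0 1 2 1 0]
  -> pairs=5 depth=2 groups=4 -> no

Answer: no no no yes no no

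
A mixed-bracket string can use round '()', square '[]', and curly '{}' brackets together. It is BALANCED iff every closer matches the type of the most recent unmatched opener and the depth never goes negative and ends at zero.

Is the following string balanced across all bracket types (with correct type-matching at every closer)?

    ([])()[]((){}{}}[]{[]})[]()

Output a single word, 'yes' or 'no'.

pos 0: push '('; stack = (
pos 1: push '['; stack = ([
pos 2: ']' matches '['; pop; stack = (
pos 3: ')' matches '('; pop; stack = (empty)
pos 4: push '('; stack = (
pos 5: ')' matches '('; pop; stack = (empty)
pos 6: push '['; stack = [
pos 7: ']' matches '['; pop; stack = (empty)
pos 8: push '('; stack = (
pos 9: push '('; stack = ((
pos 10: ')' matches '('; pop; stack = (
pos 11: push '{'; stack = ({
pos 12: '}' matches '{'; pop; stack = (
pos 13: push '{'; stack = ({
pos 14: '}' matches '{'; pop; stack = (
pos 15: saw closer '}' but top of stack is '(' (expected ')') → INVALID
Verdict: type mismatch at position 15: '}' closes '(' → no

Answer: no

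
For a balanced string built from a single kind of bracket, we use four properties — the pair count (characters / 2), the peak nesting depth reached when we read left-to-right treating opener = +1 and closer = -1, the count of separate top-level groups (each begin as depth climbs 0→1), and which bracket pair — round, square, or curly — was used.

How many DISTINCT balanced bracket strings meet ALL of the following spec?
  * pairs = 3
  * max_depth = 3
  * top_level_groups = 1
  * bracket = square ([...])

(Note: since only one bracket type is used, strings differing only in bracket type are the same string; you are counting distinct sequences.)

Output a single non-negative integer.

Answer: 1

Derivation:
Spec: pairs=3 depth=3 groups=1
Count(depth <= 3) = 2
Count(depth <= 2) = 1
Count(depth == 3) = 2 - 1 = 1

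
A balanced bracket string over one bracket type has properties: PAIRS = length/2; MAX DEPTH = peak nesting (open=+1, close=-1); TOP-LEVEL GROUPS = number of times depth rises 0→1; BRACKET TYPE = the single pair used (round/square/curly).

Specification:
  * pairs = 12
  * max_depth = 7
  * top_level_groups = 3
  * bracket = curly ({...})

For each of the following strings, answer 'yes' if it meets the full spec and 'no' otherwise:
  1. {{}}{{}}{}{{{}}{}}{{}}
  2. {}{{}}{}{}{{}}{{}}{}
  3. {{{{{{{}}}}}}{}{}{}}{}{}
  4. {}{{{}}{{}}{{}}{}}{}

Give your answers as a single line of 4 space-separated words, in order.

Answer: no no yes no

Derivation:
String 1 '{{}}{{}}{}{{{}}{}}{{}}': depth seq [1 2 1 0 1 2 1 0 1 0 1 2 3 2 1 2 1 0 1 2 1 0]
  -> pairs=11 depth=3 groups=5 -> no
String 2 '{}{{}}{}{}{{}}{{}}{}': depth seq [1 0 1 2 1 0 1 0 1 0 1 2 1 0 1 2 1 0 1 0]
  -> pairs=10 depth=2 groups=7 -> no
String 3 '{{{{{{{}}}}}}{}{}{}}{}{}': depth seq [1 2 3 4 5 6 7 6 5 4 3 2 1 2 1 2 1 2 1 0 1 0 1 0]
  -> pairs=12 depth=7 groups=3 -> yes
String 4 '{}{{{}}{{}}{{}}{}}{}': depth seq [1 0 1 2 3 2 1 2 3 2 1 2 3 2 1 2 1 0 1 0]
  -> pairs=10 depth=3 groups=3 -> no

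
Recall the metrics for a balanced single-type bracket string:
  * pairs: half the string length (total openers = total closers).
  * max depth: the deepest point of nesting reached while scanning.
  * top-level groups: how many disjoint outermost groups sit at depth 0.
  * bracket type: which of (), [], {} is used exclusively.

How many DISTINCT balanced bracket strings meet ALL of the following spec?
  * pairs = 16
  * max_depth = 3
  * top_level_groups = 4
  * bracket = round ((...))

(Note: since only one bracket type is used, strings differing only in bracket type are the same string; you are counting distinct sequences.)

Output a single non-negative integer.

Spec: pairs=16 depth=3 groups=4
Count(depth <= 3) = 230656
Count(depth <= 2) = 455
Count(depth == 3) = 230656 - 455 = 230201

Answer: 230201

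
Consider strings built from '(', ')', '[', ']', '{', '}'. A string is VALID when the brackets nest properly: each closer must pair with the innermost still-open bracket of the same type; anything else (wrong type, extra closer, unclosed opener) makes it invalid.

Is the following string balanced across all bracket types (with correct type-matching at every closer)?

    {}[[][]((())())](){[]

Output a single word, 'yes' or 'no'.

pos 0: push '{'; stack = {
pos 1: '}' matches '{'; pop; stack = (empty)
pos 2: push '['; stack = [
pos 3: push '['; stack = [[
pos 4: ']' matches '['; pop; stack = [
pos 5: push '['; stack = [[
pos 6: ']' matches '['; pop; stack = [
pos 7: push '('; stack = [(
pos 8: push '('; stack = [((
pos 9: push '('; stack = [(((
pos 10: ')' matches '('; pop; stack = [((
pos 11: ')' matches '('; pop; stack = [(
pos 12: push '('; stack = [((
pos 13: ')' matches '('; pop; stack = [(
pos 14: ')' matches '('; pop; stack = [
pos 15: ']' matches '['; pop; stack = (empty)
pos 16: push '('; stack = (
pos 17: ')' matches '('; pop; stack = (empty)
pos 18: push '{'; stack = {
pos 19: push '['; stack = {[
pos 20: ']' matches '['; pop; stack = {
end: stack still non-empty ({) → INVALID
Verdict: unclosed openers at end: { → no

Answer: no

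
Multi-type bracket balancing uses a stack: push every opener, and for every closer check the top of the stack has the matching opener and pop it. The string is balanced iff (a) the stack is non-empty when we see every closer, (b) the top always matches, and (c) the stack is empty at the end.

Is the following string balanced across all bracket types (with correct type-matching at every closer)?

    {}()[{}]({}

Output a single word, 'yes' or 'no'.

Answer: no

Derivation:
pos 0: push '{'; stack = {
pos 1: '}' matches '{'; pop; stack = (empty)
pos 2: push '('; stack = (
pos 3: ')' matches '('; pop; stack = (empty)
pos 4: push '['; stack = [
pos 5: push '{'; stack = [{
pos 6: '}' matches '{'; pop; stack = [
pos 7: ']' matches '['; pop; stack = (empty)
pos 8: push '('; stack = (
pos 9: push '{'; stack = ({
pos 10: '}' matches '{'; pop; stack = (
end: stack still non-empty (() → INVALID
Verdict: unclosed openers at end: ( → no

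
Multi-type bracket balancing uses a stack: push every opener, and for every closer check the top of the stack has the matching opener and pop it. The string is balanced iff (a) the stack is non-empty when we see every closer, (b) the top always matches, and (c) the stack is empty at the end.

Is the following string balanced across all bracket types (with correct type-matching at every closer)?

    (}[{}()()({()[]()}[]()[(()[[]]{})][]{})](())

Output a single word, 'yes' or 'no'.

Answer: no

Derivation:
pos 0: push '('; stack = (
pos 1: saw closer '}' but top of stack is '(' (expected ')') → INVALID
Verdict: type mismatch at position 1: '}' closes '(' → no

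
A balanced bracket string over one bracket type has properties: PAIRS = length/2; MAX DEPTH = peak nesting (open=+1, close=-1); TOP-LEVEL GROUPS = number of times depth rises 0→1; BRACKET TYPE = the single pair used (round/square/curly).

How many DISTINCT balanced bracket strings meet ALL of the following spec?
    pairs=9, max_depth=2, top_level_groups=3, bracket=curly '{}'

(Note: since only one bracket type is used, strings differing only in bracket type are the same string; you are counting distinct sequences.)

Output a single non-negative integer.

Answer: 28

Derivation:
Spec: pairs=9 depth=2 groups=3
Count(depth <= 2) = 28
Count(depth <= 1) = 0
Count(depth == 2) = 28 - 0 = 28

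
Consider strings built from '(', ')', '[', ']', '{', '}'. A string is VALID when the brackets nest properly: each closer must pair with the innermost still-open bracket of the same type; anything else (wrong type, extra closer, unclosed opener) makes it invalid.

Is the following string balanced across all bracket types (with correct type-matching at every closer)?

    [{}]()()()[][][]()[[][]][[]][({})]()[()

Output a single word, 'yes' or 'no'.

Answer: no

Derivation:
pos 0: push '['; stack = [
pos 1: push '{'; stack = [{
pos 2: '}' matches '{'; pop; stack = [
pos 3: ']' matches '['; pop; stack = (empty)
pos 4: push '('; stack = (
pos 5: ')' matches '('; pop; stack = (empty)
pos 6: push '('; stack = (
pos 7: ')' matches '('; pop; stack = (empty)
pos 8: push '('; stack = (
pos 9: ')' matches '('; pop; stack = (empty)
pos 10: push '['; stack = [
pos 11: ']' matches '['; pop; stack = (empty)
pos 12: push '['; stack = [
pos 13: ']' matches '['; pop; stack = (empty)
pos 14: push '['; stack = [
pos 15: ']' matches '['; pop; stack = (empty)
pos 16: push '('; stack = (
pos 17: ')' matches '('; pop; stack = (empty)
pos 18: push '['; stack = [
pos 19: push '['; stack = [[
pos 20: ']' matches '['; pop; stack = [
pos 21: push '['; stack = [[
pos 22: ']' matches '['; pop; stack = [
pos 23: ']' matches '['; pop; stack = (empty)
pos 24: push '['; stack = [
pos 25: push '['; stack = [[
pos 26: ']' matches '['; pop; stack = [
pos 27: ']' matches '['; pop; stack = (empty)
pos 28: push '['; stack = [
pos 29: push '('; stack = [(
pos 30: push '{'; stack = [({
pos 31: '}' matches '{'; pop; stack = [(
pos 32: ')' matches '('; pop; stack = [
pos 33: ']' matches '['; pop; stack = (empty)
pos 34: push '('; stack = (
pos 35: ')' matches '('; pop; stack = (empty)
pos 36: push '['; stack = [
pos 37: push '('; stack = [(
pos 38: ')' matches '('; pop; stack = [
end: stack still non-empty ([) → INVALID
Verdict: unclosed openers at end: [ → no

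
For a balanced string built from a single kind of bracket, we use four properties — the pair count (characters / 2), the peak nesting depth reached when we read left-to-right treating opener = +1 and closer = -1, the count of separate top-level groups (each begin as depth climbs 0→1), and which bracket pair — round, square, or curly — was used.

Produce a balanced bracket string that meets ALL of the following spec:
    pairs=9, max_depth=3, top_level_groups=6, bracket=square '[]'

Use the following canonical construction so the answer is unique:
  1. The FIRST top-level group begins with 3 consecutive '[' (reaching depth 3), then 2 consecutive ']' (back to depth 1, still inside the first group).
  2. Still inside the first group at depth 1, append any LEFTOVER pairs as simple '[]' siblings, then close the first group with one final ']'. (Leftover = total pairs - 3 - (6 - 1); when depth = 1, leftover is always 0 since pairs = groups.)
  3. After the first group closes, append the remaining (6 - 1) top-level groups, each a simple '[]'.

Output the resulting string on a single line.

Answer: [[[]][]][][][][][]

Derivation:
Spec: pairs=9 depth=3 groups=6
Leftover pairs = 9 - 3 - (6-1) = 1
First group: deep chain of depth 3 + 1 sibling pairs
Remaining 5 groups: simple '[]' each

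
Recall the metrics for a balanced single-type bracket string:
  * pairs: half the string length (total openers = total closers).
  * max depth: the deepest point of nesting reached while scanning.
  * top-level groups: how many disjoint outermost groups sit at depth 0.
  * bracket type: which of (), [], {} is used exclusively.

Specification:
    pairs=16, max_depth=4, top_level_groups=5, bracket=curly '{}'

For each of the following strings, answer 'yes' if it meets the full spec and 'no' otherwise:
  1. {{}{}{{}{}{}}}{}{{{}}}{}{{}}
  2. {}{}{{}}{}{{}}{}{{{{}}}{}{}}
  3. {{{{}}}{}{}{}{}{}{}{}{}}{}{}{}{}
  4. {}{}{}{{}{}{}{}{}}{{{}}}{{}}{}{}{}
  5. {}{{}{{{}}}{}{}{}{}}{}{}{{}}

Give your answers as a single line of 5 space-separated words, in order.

String 1 '{{}{}{{}{}{}}}{}{{{}}}{}{{}}': depth seq [1 2 1 2 1 2 3 2 3 2 3 2 1 0 1 0 1 2 3 2 1 0 1 0 1 2 1 0]
  -> pairs=14 depth=3 groups=5 -> no
String 2 '{}{}{{}}{}{{}}{}{{{{}}}{}{}}': depth seq [1 0 1 0 1 2 1 0 1 0 1 2 1 0 1 0 1 2 3 4 3 2 1 2 1 2 1 0]
  -> pairs=14 depth=4 groups=7 -> no
String 3 '{{{{}}}{}{}{}{}{}{}{}{}}{}{}{}{}': depth seq [1 2 3 4 3 2 1 2 1 2 1 2 1 2 1 2 1 2 1 2 1 2 1 0 1 0 1 0 1 0 1 0]
  -> pairs=16 depth=4 groups=5 -> yes
String 4 '{}{}{}{{}{}{}{}{}}{{{}}}{{}}{}{}{}': depth seq [1 0 1 0 1 0 1 2 1 2 1 2 1 2 1 2 1 0 1 2 3 2 1 0 1 2 1 0 1 0 1 0 1 0]
  -> pairs=17 depth=3 groups=9 -> no
String 5 '{}{{}{{{}}}{}{}{}{}}{}{}{{}}': depth seq [1 0 1 2 1 2 3 4 3 2 1 2 1 2 1 2 1 2 1 0 1 0 1 0 1 2 1 0]
  -> pairs=14 depth=4 groups=5 -> no

Answer: no no yes no no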